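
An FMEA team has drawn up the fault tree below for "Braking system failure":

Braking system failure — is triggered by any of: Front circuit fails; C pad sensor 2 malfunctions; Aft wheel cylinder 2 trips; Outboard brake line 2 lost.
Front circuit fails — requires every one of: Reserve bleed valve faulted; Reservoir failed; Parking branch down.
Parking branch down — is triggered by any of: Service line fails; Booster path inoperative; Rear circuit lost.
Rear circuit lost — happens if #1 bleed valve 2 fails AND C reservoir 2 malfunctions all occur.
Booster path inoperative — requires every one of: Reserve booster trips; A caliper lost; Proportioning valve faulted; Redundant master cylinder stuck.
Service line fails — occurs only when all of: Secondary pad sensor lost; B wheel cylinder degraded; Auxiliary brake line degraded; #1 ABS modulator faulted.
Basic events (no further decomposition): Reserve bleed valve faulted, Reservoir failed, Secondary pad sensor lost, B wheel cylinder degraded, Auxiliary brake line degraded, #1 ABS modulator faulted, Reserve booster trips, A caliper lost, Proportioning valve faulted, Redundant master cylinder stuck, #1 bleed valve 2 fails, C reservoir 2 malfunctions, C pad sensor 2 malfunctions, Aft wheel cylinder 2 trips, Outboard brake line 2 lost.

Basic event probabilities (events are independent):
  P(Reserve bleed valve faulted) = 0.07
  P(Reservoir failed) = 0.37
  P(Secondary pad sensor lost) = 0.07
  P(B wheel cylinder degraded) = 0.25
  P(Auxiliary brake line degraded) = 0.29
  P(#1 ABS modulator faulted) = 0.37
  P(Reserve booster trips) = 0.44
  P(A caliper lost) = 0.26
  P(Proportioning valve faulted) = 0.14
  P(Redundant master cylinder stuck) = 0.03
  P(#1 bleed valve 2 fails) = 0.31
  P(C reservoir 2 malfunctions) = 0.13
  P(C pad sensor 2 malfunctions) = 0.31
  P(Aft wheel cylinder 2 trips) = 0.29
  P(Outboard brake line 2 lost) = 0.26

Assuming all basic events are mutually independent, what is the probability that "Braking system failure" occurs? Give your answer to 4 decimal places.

0.6379

P(Service line fails) [AND] = 0.07 × 0.25 × 0.29 × 0.37 = 0.001878
P(Booster path inoperative) [AND] = 0.44 × 0.26 × 0.14 × 0.03 = 0.000480
P(Rear circuit lost) [AND] = 0.31 × 0.13 = 0.040300
P(Parking branch down) [OR] = 1 − (1−0.001878) × (1−0.000480) × (1−0.040300) = 0.042562
P(Front circuit fails) [AND] = 0.07 × 0.37 × 0.042562 = 0.001102
P(Braking system failure) [OR] = 1 − (1−0.001102) × (1−0.31) × (1−0.29) × (1−0.26) = 0.637874
Rounded to 4 decimal places: P(Braking system failure) ≈ 0.6379.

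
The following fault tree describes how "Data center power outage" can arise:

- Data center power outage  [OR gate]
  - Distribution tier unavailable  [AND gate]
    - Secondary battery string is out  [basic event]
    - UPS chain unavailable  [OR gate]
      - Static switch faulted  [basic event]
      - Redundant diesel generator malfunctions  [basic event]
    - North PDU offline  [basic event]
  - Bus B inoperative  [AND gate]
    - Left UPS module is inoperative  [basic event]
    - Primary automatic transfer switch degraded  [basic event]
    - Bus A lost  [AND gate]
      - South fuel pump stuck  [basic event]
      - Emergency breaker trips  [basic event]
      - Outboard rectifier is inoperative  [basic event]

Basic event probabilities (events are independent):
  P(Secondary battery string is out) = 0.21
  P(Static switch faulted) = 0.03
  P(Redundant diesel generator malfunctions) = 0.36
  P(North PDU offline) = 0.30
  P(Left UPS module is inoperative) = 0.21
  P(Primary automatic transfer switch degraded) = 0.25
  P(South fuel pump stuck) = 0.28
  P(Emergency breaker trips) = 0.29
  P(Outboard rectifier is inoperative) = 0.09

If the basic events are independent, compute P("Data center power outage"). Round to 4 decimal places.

0.0243

P(UPS chain unavailable) [OR] = 1 − (1−0.03) × (1−0.36) = 0.379200
P(Distribution tier unavailable) [AND] = 0.21 × 0.379200 × 0.30 = 0.023890
P(Bus A lost) [AND] = 0.28 × 0.29 × 0.09 = 0.007308
P(Bus B inoperative) [AND] = 0.21 × 0.25 × 0.007308 = 0.000384
P(Data center power outage) [OR] = 1 − (1−0.023890) × (1−0.000384) = 0.024265
Rounded to 4 decimal places: P(Data center power outage) ≈ 0.0243.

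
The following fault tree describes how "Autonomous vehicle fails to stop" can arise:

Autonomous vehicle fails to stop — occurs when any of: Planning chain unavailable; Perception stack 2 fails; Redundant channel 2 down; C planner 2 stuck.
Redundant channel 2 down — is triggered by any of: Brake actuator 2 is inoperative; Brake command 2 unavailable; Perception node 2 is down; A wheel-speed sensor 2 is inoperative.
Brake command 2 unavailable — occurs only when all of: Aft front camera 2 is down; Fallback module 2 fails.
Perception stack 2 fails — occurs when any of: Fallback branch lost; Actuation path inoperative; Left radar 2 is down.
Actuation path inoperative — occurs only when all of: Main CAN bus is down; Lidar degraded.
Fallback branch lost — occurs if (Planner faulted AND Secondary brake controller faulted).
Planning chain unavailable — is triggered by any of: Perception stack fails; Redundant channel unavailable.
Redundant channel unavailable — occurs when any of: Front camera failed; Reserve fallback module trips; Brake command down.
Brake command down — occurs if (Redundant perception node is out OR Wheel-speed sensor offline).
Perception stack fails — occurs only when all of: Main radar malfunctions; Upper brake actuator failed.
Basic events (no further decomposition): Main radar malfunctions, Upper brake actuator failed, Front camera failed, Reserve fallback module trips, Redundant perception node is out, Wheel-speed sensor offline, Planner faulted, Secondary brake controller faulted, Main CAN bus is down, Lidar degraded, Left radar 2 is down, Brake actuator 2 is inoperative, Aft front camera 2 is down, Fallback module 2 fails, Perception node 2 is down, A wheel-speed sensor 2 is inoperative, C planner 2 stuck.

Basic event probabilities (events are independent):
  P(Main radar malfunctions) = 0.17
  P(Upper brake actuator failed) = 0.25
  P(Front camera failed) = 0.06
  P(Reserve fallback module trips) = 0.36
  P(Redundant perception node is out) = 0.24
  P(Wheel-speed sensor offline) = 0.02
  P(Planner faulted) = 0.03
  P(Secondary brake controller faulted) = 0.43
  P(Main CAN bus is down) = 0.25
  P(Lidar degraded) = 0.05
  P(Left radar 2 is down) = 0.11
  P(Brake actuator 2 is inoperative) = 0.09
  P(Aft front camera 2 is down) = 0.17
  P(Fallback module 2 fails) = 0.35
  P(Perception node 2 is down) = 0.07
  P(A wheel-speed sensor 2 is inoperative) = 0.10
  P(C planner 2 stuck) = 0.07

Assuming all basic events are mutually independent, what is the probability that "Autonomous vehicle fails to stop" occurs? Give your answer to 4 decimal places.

P(Perception stack fails) [AND] = 0.17 × 0.25 = 0.042500
P(Brake command down) [OR] = 1 − (1−0.24) × (1−0.02) = 0.255200
P(Redundant channel unavailable) [OR] = 1 − (1−0.06) × (1−0.36) × (1−0.255200) = 0.551928
P(Planning chain unavailable) [OR] = 1 − (1−0.042500) × (1−0.551928) = 0.570971
P(Fallback branch lost) [AND] = 0.03 × 0.43 = 0.012900
P(Actuation path inoperative) [AND] = 0.25 × 0.05 = 0.012500
P(Perception stack 2 fails) [OR] = 1 − (1−0.012900) × (1−0.012500) × (1−0.11) = 0.132462
P(Brake command 2 unavailable) [AND] = 0.17 × 0.35 = 0.059500
P(Redundant channel 2 down) [OR] = 1 − (1−0.09) × (1−0.059500) × (1−0.07) × (1−0.10) = 0.283649
P(Autonomous vehicle fails to stop) [OR] = 1 − (1−0.570971) × (1−0.132462) × (1−0.283649) × (1−0.07) = 0.752039
Rounded to 4 decimal places: P(Autonomous vehicle fails to stop) ≈ 0.7520.

0.7520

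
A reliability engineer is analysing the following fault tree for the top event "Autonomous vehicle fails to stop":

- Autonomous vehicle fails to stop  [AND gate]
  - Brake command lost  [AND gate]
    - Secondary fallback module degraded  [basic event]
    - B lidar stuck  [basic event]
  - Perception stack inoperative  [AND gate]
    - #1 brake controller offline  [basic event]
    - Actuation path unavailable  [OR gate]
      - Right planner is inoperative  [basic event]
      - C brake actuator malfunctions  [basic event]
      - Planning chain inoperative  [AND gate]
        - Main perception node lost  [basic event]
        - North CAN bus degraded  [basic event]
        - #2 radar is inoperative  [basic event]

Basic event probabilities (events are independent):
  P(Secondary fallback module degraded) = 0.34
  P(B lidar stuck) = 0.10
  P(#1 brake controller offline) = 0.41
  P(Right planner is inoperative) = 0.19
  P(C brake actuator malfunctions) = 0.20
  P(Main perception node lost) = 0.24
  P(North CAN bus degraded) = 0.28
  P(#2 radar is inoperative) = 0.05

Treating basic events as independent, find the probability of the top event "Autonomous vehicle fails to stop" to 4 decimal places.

P(Brake command lost) [AND] = 0.34 × 0.10 = 0.034000
P(Planning chain inoperative) [AND] = 0.24 × 0.28 × 0.05 = 0.003360
P(Actuation path unavailable) [OR] = 1 − (1−0.19) × (1−0.20) × (1−0.003360) = 0.354177
P(Perception stack inoperative) [AND] = 0.41 × 0.354177 = 0.145213
P(Autonomous vehicle fails to stop) [AND] = 0.034000 × 0.145213 = 0.004937
Rounded to 4 decimal places: P(Autonomous vehicle fails to stop) ≈ 0.0049.

0.0049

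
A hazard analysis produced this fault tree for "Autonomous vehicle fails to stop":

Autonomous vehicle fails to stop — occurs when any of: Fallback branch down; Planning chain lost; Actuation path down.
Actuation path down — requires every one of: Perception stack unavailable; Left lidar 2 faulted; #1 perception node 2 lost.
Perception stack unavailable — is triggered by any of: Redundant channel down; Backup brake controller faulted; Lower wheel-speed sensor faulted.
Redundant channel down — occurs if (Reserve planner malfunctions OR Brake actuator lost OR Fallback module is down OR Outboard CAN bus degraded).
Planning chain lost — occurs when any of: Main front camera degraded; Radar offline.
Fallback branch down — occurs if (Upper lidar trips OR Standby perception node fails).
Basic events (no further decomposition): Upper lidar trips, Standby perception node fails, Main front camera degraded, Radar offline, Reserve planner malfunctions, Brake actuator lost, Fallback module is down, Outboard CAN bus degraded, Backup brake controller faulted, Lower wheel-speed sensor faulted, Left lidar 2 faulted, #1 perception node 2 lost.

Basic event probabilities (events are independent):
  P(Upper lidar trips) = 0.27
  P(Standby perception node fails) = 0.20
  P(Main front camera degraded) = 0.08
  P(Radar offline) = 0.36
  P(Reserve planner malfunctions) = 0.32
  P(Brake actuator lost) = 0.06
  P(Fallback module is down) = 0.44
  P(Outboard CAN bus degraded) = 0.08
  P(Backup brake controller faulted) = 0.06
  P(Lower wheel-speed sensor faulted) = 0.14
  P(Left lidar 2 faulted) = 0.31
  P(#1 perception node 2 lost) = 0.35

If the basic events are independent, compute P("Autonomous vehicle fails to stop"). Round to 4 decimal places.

P(Fallback branch down) [OR] = 1 − (1−0.27) × (1−0.20) = 0.416000
P(Planning chain lost) [OR] = 1 − (1−0.08) × (1−0.36) = 0.411200
P(Redundant channel down) [OR] = 1 − (1−0.32) × (1−0.06) × (1−0.44) × (1−0.08) = 0.670684
P(Perception stack unavailable) [OR] = 1 − (1−0.670684) × (1−0.06) × (1−0.14) = 0.733781
P(Actuation path down) [AND] = 0.733781 × 0.31 × 0.35 = 0.079615
P(Autonomous vehicle fails to stop) [OR] = 1 − (1−0.416000) × (1−0.411200) × (1−0.079615) = 0.683517
Rounded to 4 decimal places: P(Autonomous vehicle fails to stop) ≈ 0.6835.

0.6835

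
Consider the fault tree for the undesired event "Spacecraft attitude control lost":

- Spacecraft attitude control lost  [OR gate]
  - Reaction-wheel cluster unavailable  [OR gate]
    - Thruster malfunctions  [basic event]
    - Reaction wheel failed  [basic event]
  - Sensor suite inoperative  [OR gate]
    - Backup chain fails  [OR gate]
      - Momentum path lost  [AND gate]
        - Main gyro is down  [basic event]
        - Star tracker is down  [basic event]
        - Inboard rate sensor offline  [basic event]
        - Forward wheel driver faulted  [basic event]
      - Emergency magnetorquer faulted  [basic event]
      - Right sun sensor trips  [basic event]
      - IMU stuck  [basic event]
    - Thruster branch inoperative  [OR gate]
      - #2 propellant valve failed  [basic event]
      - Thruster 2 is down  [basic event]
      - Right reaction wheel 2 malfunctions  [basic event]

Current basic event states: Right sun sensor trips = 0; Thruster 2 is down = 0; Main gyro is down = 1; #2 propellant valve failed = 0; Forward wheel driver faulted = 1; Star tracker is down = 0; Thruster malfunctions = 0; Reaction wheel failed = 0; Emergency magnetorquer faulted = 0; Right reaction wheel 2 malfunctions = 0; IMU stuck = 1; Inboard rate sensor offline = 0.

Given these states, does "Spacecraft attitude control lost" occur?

Reaction-wheel cluster unavailable [OR]: Thruster malfunctions=not, Reaction wheel failed=not → no input occurs → does not occur.
Momentum path lost [AND]: Main gyro is down=occurs, Star tracker is down=not, Inboard rate sensor offline=not, Forward wheel driver faulted=occurs → not all inputs occur → does not occur.
Backup chain fails [OR]: Momentum path lost=not, Emergency magnetorquer faulted=not, Right sun sensor trips=not, IMU stuck=occurs → at least one input occurs → occurs.
Thruster branch inoperative [OR]: #2 propellant valve failed=not, Thruster 2 is down=not, Right reaction wheel 2 malfunctions=not → no input occurs → does not occur.
Sensor suite inoperative [OR]: Backup chain fails=occurs, Thruster branch inoperative=not → at least one input occurs → occurs.
Spacecraft attitude control lost [OR]: Reaction-wheel cluster unavailable=not, Sensor suite inoperative=occurs → at least one input occurs → occurs.

Yes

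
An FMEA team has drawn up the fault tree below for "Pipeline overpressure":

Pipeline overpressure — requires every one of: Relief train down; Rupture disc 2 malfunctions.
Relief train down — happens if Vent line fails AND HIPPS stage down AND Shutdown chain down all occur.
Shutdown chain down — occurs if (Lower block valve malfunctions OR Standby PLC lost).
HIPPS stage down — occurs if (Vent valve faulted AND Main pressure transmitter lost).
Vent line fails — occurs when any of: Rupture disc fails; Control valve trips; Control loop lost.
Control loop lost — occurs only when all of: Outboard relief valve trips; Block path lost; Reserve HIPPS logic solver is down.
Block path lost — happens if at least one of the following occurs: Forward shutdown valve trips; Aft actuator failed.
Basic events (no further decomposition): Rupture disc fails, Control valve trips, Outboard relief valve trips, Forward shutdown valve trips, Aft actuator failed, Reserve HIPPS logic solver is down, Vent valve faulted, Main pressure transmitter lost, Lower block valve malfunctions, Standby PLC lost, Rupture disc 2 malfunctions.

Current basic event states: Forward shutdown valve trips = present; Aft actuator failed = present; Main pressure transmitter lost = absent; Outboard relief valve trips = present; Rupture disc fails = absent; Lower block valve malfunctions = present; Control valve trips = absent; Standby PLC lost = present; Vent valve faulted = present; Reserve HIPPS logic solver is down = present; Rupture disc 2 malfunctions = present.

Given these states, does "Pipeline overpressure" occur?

Block path lost [OR]: Forward shutdown valve trips=occurs, Aft actuator failed=occurs → at least one input occurs → occurs.
Control loop lost [AND]: Outboard relief valve trips=occurs, Block path lost=occurs, Reserve HIPPS logic solver is down=occurs → all inputs occur → occurs.
Vent line fails [OR]: Rupture disc fails=not, Control valve trips=not, Control loop lost=occurs → at least one input occurs → occurs.
HIPPS stage down [AND]: Vent valve faulted=occurs, Main pressure transmitter lost=not → not all inputs occur → does not occur.
Shutdown chain down [OR]: Lower block valve malfunctions=occurs, Standby PLC lost=occurs → at least one input occurs → occurs.
Relief train down [AND]: Vent line fails=occurs, HIPPS stage down=not, Shutdown chain down=occurs → not all inputs occur → does not occur.
Pipeline overpressure [AND]: Relief train down=not, Rupture disc 2 malfunctions=occurs → not all inputs occur → does not occur.

No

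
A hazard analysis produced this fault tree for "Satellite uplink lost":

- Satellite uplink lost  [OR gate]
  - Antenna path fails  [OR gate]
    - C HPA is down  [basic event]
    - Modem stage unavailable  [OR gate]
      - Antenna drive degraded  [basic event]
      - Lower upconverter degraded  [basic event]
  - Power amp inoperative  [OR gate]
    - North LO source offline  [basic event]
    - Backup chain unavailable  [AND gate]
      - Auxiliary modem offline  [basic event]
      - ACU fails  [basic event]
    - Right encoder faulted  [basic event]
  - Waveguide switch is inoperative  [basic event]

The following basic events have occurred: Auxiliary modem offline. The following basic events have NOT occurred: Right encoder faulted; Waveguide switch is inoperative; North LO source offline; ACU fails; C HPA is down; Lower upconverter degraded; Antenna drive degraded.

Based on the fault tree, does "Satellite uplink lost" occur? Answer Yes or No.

No

Modem stage unavailable [OR]: Antenna drive degraded=not, Lower upconverter degraded=not → no input occurs → does not occur.
Antenna path fails [OR]: C HPA is down=not, Modem stage unavailable=not → no input occurs → does not occur.
Backup chain unavailable [AND]: Auxiliary modem offline=occurs, ACU fails=not → not all inputs occur → does not occur.
Power amp inoperative [OR]: North LO source offline=not, Backup chain unavailable=not, Right encoder faulted=not → no input occurs → does not occur.
Satellite uplink lost [OR]: Antenna path fails=not, Power amp inoperative=not, Waveguide switch is inoperative=not → no input occurs → does not occur.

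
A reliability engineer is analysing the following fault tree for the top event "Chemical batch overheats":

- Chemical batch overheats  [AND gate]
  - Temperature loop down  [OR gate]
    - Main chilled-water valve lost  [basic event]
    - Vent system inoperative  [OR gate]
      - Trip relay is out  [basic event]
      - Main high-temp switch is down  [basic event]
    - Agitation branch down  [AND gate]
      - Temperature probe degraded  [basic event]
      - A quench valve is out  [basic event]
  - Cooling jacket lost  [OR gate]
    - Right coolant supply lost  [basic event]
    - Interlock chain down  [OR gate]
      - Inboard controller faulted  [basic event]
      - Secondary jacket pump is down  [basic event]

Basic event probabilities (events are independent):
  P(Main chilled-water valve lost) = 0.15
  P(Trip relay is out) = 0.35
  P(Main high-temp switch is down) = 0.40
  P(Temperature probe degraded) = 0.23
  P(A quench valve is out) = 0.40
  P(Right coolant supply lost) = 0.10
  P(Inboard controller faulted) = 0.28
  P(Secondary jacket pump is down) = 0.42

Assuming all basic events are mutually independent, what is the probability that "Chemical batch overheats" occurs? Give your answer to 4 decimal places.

P(Vent system inoperative) [OR] = 1 − (1−0.35) × (1−0.40) = 0.610000
P(Agitation branch down) [AND] = 0.23 × 0.40 = 0.092000
P(Temperature loop down) [OR] = 1 − (1−0.15) × (1−0.610000) × (1−0.092000) = 0.698998
P(Interlock chain down) [OR] = 1 − (1−0.28) × (1−0.42) = 0.582400
P(Cooling jacket lost) [OR] = 1 − (1−0.10) × (1−0.582400) = 0.624160
P(Chemical batch overheats) [AND] = 0.698998 × 0.624160 = 0.436287
Rounded to 4 decimal places: P(Chemical batch overheats) ≈ 0.4363.

0.4363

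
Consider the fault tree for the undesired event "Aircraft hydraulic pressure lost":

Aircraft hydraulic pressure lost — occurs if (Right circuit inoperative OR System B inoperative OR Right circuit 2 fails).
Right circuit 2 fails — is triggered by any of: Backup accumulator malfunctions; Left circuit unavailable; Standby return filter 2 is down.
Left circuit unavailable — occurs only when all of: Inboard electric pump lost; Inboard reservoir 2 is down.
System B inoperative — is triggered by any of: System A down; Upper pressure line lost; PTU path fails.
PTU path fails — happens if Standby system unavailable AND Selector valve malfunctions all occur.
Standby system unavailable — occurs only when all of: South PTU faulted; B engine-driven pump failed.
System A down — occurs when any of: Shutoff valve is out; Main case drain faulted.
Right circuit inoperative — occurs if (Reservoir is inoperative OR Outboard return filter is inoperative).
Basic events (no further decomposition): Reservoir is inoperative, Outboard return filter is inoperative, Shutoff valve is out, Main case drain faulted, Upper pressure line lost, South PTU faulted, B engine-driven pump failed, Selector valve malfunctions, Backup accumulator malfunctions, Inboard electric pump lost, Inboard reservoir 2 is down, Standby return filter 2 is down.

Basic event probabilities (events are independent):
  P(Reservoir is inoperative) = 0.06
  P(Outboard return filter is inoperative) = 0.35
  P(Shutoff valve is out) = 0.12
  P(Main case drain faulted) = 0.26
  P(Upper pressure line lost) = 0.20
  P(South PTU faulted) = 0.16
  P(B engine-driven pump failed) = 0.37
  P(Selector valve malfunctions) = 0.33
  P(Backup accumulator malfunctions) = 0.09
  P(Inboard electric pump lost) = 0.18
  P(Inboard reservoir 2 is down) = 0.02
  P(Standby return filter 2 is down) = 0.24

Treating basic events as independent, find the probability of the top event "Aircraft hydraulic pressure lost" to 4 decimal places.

0.7849

P(Right circuit inoperative) [OR] = 1 − (1−0.06) × (1−0.35) = 0.389000
P(System A down) [OR] = 1 − (1−0.12) × (1−0.26) = 0.348800
P(Standby system unavailable) [AND] = 0.16 × 0.37 = 0.059200
P(PTU path fails) [AND] = 0.059200 × 0.33 = 0.019536
P(System B inoperative) [OR] = 1 − (1−0.348800) × (1−0.20) × (1−0.019536) = 0.489217
P(Left circuit unavailable) [AND] = 0.18 × 0.02 = 0.003600
P(Right circuit 2 fails) [OR] = 1 − (1−0.09) × (1−0.003600) × (1−0.24) = 0.310890
P(Aircraft hydraulic pressure lost) [OR] = 1 − (1−0.389000) × (1−0.489217) × (1−0.310890) = 0.784937
Rounded to 4 decimal places: P(Aircraft hydraulic pressure lost) ≈ 0.7849.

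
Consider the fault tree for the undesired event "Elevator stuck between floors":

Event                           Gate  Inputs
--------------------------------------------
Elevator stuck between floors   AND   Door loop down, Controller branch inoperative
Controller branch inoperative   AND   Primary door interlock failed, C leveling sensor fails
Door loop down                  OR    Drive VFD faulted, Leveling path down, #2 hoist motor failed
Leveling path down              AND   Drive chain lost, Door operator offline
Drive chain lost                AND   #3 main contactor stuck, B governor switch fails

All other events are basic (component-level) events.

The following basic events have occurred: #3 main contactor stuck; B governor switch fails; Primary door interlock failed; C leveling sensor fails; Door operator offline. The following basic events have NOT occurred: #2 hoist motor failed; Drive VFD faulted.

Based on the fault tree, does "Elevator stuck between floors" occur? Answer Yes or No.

Yes

Drive chain lost [AND]: #3 main contactor stuck=occurs, B governor switch fails=occurs → all inputs occur → occurs.
Leveling path down [AND]: Drive chain lost=occurs, Door operator offline=occurs → all inputs occur → occurs.
Door loop down [OR]: Drive VFD faulted=not, Leveling path down=occurs, #2 hoist motor failed=not → at least one input occurs → occurs.
Controller branch inoperative [AND]: Primary door interlock failed=occurs, C leveling sensor fails=occurs → all inputs occur → occurs.
Elevator stuck between floors [AND]: Door loop down=occurs, Controller branch inoperative=occurs → all inputs occur → occurs.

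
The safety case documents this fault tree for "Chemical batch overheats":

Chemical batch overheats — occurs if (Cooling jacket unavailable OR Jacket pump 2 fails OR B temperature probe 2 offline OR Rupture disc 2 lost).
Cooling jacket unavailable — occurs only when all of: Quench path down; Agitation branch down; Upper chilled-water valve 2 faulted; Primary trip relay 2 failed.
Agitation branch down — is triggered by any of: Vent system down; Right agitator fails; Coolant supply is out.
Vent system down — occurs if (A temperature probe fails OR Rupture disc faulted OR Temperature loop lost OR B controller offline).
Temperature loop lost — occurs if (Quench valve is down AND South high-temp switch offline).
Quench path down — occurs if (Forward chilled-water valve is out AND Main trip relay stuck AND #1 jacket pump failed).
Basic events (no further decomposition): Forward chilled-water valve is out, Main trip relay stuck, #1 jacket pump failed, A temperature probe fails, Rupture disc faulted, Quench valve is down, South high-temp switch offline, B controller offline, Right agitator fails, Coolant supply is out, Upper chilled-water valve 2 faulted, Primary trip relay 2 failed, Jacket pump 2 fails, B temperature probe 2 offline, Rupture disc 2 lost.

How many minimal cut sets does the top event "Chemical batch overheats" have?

Quench path down [AND]: one cut set from each child combined → 1 × 1 × 1 = 1 cut set(s).
Temperature loop lost [AND]: one cut set from each child combined → 1 × 1 = 1 cut set(s).
Vent system down [OR]: union of children's cut sets → 4 cut set(s).
Agitation branch down [OR]: union of children's cut sets → 6 cut set(s).
Cooling jacket unavailable [AND]: one cut set from each child combined → 1 × 6 × 1 × 1 = 6 cut set(s).
Chemical batch overheats [OR]: union of children's cut sets → 9 cut set(s).
Minimal cut sets: {#1 jacket pump failed, A temperature probe fails, Forward chilled-water valve is out, Main trip relay stuck, Primary trip relay 2 failed, Upper chilled-water valve 2 faulted}; {#1 jacket pump failed, Forward chilled-water valve is out, Main trip relay stuck, Primary trip relay 2 failed, Rupture disc faulted, Upper chilled-water valve 2 faulted}; {#1 jacket pump failed, Forward chilled-water valve is out, Main trip relay stuck, Primary trip relay 2 failed, Quench valve is down, South high-temp switch offline, Upper chilled-water valve 2 faulted}; {#1 jacket pump failed, B controller offline, Forward chilled-water valve is out, Main trip relay stuck, Primary trip relay 2 failed, Upper chilled-water valve 2 faulted}; {#1 jacket pump failed, Forward chilled-water valve is out, Main trip relay stuck, Primary trip relay 2 failed, Right agitator fails, Upper chilled-water valve 2 faulted}; {#1 jacket pump failed, Coolant supply is out, Forward chilled-water valve is out, Main trip relay stuck, Primary trip relay 2 failed, Upper chilled-water valve 2 faulted}; {Jacket pump 2 fails}; {B temperature probe 2 offline}; {Rupture disc 2 lost}.

9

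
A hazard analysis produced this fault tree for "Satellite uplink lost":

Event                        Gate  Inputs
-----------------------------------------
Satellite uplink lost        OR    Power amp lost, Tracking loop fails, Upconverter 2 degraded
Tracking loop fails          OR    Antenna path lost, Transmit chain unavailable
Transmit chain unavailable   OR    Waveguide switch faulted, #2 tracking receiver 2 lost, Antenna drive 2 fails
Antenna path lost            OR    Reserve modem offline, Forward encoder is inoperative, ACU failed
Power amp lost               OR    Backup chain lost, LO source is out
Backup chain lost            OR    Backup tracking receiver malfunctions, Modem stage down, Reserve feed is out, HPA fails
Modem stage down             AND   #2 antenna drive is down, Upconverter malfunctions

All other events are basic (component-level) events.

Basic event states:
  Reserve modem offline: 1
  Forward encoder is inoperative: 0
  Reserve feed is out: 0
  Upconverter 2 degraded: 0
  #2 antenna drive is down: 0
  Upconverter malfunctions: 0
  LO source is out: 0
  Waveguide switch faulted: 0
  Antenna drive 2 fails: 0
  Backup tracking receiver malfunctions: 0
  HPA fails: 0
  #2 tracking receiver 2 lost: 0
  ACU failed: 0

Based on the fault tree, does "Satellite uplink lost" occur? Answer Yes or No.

Modem stage down [AND]: #2 antenna drive is down=not, Upconverter malfunctions=not → not all inputs occur → does not occur.
Backup chain lost [OR]: Backup tracking receiver malfunctions=not, Modem stage down=not, Reserve feed is out=not, HPA fails=not → no input occurs → does not occur.
Power amp lost [OR]: Backup chain lost=not, LO source is out=not → no input occurs → does not occur.
Antenna path lost [OR]: Reserve modem offline=occurs, Forward encoder is inoperative=not, ACU failed=not → at least one input occurs → occurs.
Transmit chain unavailable [OR]: Waveguide switch faulted=not, #2 tracking receiver 2 lost=not, Antenna drive 2 fails=not → no input occurs → does not occur.
Tracking loop fails [OR]: Antenna path lost=occurs, Transmit chain unavailable=not → at least one input occurs → occurs.
Satellite uplink lost [OR]: Power amp lost=not, Tracking loop fails=occurs, Upconverter 2 degraded=not → at least one input occurs → occurs.

Yes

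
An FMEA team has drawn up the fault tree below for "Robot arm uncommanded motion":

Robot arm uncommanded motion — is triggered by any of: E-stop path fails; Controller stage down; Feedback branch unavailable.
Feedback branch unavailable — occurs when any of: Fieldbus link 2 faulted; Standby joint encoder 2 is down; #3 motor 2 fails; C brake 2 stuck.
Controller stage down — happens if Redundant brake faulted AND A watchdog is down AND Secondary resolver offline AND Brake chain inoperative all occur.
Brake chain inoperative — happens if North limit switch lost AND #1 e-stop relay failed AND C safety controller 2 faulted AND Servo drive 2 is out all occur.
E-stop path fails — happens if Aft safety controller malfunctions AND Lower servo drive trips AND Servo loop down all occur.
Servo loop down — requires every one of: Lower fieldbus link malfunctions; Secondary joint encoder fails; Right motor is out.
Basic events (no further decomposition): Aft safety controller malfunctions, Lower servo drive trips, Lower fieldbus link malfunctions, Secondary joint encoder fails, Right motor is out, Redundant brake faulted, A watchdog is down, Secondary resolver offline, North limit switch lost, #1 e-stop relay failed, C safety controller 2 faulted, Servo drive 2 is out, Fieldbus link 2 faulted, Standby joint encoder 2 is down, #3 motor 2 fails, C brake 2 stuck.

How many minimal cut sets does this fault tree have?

6

Servo loop down [AND]: one cut set from each child combined → 1 × 1 × 1 = 1 cut set(s).
E-stop path fails [AND]: one cut set from each child combined → 1 × 1 × 1 = 1 cut set(s).
Brake chain inoperative [AND]: one cut set from each child combined → 1 × 1 × 1 × 1 = 1 cut set(s).
Controller stage down [AND]: one cut set from each child combined → 1 × 1 × 1 × 1 = 1 cut set(s).
Feedback branch unavailable [OR]: union of children's cut sets → 4 cut set(s).
Robot arm uncommanded motion [OR]: union of children's cut sets → 6 cut set(s).
Minimal cut sets: {Aft safety controller malfunctions, Lower fieldbus link malfunctions, Lower servo drive trips, Right motor is out, Secondary joint encoder fails}; {#1 e-stop relay failed, A watchdog is down, C safety controller 2 faulted, North limit switch lost, Redundant brake faulted, Secondary resolver offline, Servo drive 2 is out}; {Fieldbus link 2 faulted}; {Standby joint encoder 2 is down}; {#3 motor 2 fails}; {C brake 2 stuck}.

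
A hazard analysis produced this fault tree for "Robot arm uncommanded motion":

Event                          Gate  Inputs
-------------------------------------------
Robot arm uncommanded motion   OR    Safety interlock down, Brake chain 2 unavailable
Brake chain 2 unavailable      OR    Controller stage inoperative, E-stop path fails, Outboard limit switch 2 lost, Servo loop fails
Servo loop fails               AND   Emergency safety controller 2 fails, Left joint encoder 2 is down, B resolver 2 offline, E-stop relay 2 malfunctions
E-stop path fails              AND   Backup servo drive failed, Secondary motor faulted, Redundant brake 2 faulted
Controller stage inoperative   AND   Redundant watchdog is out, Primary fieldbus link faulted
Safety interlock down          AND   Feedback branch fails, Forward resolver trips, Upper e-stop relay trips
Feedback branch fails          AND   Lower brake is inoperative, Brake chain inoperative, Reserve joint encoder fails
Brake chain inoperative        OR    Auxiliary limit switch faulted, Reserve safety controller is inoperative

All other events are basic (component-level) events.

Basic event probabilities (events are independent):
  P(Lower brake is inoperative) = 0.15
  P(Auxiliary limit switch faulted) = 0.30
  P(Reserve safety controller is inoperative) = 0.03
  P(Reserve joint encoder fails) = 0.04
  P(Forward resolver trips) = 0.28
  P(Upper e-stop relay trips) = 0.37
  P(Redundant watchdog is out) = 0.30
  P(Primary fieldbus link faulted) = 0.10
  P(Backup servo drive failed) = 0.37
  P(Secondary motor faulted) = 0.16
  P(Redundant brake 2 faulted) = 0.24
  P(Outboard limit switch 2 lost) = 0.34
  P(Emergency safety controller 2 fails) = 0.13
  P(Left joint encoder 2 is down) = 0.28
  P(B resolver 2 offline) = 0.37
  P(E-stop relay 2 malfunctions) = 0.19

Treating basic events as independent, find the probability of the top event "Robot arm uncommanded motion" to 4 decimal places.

P(Brake chain inoperative) [OR] = 1 − (1−0.30) × (1−0.03) = 0.321000
P(Feedback branch fails) [AND] = 0.15 × 0.321000 × 0.04 = 0.001926
P(Safety interlock down) [AND] = 0.001926 × 0.28 × 0.37 = 0.000200
P(Controller stage inoperative) [AND] = 0.30 × 0.10 = 0.030000
P(E-stop path fails) [AND] = 0.37 × 0.16 × 0.24 = 0.014208
P(Servo loop fails) [AND] = 0.13 × 0.28 × 0.37 × 0.19 = 0.002559
P(Brake chain 2 unavailable) [OR] = 1 − (1−0.030000) × (1−0.014208) × (1−0.34) × (1−0.002559) = 0.370511
P(Robot arm uncommanded motion) [OR] = 1 − (1−0.000200) × (1−0.370511) = 0.370637
Rounded to 4 decimal places: P(Robot arm uncommanded motion) ≈ 0.3706.

0.3706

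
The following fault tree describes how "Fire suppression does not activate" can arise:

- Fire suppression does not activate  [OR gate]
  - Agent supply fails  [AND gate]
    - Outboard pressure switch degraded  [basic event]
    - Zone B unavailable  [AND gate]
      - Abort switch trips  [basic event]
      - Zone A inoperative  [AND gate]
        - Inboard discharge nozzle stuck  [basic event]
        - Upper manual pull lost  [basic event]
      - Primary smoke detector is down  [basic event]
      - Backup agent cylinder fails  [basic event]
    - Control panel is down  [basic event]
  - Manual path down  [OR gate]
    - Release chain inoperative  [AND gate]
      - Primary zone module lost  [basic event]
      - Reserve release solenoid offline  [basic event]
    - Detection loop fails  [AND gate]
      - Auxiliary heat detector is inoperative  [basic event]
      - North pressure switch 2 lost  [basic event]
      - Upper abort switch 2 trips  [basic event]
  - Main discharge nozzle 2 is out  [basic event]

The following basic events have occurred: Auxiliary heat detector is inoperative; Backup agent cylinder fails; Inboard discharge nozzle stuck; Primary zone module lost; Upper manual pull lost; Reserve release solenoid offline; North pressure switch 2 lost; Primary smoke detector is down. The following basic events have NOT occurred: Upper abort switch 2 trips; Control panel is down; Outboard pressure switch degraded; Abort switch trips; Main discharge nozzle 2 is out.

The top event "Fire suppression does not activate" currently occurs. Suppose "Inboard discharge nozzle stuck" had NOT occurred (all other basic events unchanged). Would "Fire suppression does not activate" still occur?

Yes

Counterfactual: set "Inboard discharge nozzle stuck" to not occurred.
Zone A inoperative [AND]: Inboard discharge nozzle stuck=not, Upper manual pull lost=occurs → not all inputs occur → does not occur.
Zone B unavailable [AND]: Abort switch trips=not, Zone A inoperative=not, Primary smoke detector is down=occurs, Backup agent cylinder fails=occurs → not all inputs occur → does not occur.
Agent supply fails [AND]: Outboard pressure switch degraded=not, Zone B unavailable=not, Control panel is down=not → not all inputs occur → does not occur.
Release chain inoperative [AND]: Primary zone module lost=occurs, Reserve release solenoid offline=occurs → all inputs occur → occurs.
Detection loop fails [AND]: Auxiliary heat detector is inoperative=occurs, North pressure switch 2 lost=occurs, Upper abort switch 2 trips=not → not all inputs occur → does not occur.
Manual path down [OR]: Release chain inoperative=occurs, Detection loop fails=not → at least one input occurs → occurs.
Fire suppression does not activate [OR]: Agent supply fails=not, Manual path down=occurs, Main discharge nozzle 2 is out=not → at least one input occurs → occurs.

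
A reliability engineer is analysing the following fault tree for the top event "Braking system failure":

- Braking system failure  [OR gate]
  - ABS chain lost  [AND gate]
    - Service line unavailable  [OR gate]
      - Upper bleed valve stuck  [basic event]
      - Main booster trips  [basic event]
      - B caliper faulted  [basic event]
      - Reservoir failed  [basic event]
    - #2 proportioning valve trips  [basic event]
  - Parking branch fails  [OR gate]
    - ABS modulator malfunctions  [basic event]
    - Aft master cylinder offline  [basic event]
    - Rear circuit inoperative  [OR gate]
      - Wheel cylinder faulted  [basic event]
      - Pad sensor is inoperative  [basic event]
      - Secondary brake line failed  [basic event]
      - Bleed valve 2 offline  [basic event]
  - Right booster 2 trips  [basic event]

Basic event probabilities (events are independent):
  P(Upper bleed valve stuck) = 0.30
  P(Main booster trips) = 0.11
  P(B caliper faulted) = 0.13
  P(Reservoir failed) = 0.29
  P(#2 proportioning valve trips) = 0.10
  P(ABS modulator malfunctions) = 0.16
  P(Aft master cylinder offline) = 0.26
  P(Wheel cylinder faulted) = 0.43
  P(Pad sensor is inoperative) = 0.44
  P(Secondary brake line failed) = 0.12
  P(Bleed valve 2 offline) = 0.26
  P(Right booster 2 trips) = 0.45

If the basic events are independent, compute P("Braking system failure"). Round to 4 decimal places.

P(Service line unavailable) [OR] = 1 − (1−0.30) × (1−0.11) × (1−0.13) × (1−0.29) = 0.615173
P(ABS chain lost) [AND] = 0.615173 × 0.10 = 0.061517
P(Rear circuit inoperative) [OR] = 1 − (1−0.43) × (1−0.44) × (1−0.12) × (1−0.26) = 0.792137
P(Parking branch fails) [OR] = 1 − (1−0.16) × (1−0.26) × (1−0.792137) = 0.870792
P(Braking system failure) [OR] = 1 − (1−0.061517) × (1−0.870792) × (1−0.45) = 0.933307
Rounded to 4 decimal places: P(Braking system failure) ≈ 0.9333.

0.9333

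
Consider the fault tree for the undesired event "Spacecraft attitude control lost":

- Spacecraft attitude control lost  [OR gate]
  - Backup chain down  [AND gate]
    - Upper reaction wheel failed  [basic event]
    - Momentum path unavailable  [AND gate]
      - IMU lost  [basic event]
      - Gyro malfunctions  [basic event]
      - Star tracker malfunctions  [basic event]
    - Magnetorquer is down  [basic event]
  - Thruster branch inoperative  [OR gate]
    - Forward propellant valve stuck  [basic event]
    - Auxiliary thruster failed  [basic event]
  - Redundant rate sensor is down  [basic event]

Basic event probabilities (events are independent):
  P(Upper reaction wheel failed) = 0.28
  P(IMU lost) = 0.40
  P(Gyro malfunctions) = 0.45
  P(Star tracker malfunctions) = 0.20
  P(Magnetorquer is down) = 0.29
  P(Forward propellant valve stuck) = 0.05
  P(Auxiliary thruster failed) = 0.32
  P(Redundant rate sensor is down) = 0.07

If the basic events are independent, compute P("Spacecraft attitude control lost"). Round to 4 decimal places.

0.4010

P(Momentum path unavailable) [AND] = 0.40 × 0.45 × 0.20 = 0.036000
P(Backup chain down) [AND] = 0.28 × 0.036000 × 0.29 = 0.002923
P(Thruster branch inoperative) [OR] = 1 − (1−0.05) × (1−0.32) = 0.354000
P(Spacecraft attitude control lost) [OR] = 1 − (1−0.002923) × (1−0.354000) × (1−0.07) = 0.400976
Rounded to 4 decimal places: P(Spacecraft attitude control lost) ≈ 0.4010.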